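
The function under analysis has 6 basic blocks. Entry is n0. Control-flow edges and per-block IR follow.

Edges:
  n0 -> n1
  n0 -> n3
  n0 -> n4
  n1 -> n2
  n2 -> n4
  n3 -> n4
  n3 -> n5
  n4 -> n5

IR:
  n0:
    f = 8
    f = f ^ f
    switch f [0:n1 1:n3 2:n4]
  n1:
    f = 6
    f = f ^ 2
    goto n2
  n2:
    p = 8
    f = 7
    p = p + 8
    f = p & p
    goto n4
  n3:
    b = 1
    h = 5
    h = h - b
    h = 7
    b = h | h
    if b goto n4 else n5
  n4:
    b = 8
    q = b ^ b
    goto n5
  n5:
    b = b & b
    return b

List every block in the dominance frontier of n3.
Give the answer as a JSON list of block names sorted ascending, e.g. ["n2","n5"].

idom tree: n1←n0 n2←n1 n3←n0 n4←n0 n5←n0
Dom∩ at merges:
  n4: preds {n0,n2,n3}: {n0} ∩ {n0,n1,n2} ∩ {n0,n3} = {n0}; idom=n0
  n5: preds {n3,n4}: {n0,n3} ∩ {n0,n4} = {n0}; idom=n0

DF derivation:
  n4←n0: walk · to n0
  n4←n2: walk n2→n1 to n0
  n4←n3: walk n3 to n0
  n5←n3: walk n3 to n0
  n5←n4: walk n4 to n0
  n0 → ∅
  n1 → {n4}
  n2 → {n4}
  n3 → {n4,n5}
  n4 → {n5}
  n5 → ∅

DF(n3) = ["n4", "n5"]

Answer: ["n4", "n5"]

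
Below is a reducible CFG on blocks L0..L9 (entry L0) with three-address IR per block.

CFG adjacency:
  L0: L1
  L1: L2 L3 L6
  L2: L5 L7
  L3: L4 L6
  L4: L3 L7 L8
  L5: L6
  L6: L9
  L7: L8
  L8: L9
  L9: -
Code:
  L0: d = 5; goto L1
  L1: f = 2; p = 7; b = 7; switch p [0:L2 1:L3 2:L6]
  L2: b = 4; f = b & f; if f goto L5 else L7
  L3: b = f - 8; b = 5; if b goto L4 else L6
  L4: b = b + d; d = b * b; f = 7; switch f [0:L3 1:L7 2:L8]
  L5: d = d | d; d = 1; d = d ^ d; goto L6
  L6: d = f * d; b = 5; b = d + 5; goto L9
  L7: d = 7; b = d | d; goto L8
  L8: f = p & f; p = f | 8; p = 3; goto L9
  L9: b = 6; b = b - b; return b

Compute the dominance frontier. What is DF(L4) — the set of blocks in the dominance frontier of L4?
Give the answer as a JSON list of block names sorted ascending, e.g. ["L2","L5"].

Answer: ["L3", "L7", "L8"]

Working:
idom tree: L1←L0 L2←L1 L3←L1 L4←L3 L5←L2 L6←L1 L7←L1 L8←L1 L9←L1
Dom at joins:
  L3: preds {L1,L4}: {L0,L1} ∩ {L0,L1,L3,L4} = {L0,L1}; idom=L1
  L6: preds {L1,L3,L5}: {L0,L1} ∩ {L0,L1,L3} ∩ {L0,L1,L2,L5} = {L0,L1}; idom=L1
  L7: preds {L2,L4}: {L0,L1,L2} ∩ {L0,L1,L3,L4} = {L0,L1}; idom=L1
  L8: preds {L4,L7}: {L0,L1,L3,L4} ∩ {L0,L1,L7} = {L0,L1}; idom=L1
  L9: preds {L6,L8}: {L0,L1,L6} ∩ {L0,L1,L8} = {L0,L1}; idom=L1

DF derivation:
  L3←L1: walk · to L1
  L3←L4: walk L4→L3 to L1
  L6←L1: walk · to L1
  L6←L3: walk L3 to L1
  L6←L5: walk L5→L2 to L1
  L7←L2: walk L2 to L1
  L7←L4: walk L4→L3 to L1
  L8←L4: walk L4→L3 to L1
  L8←L7: walk L7 to L1
  L9←L6: walk L6 to L1
  L9←L8: walk L8 to L1
  DF(L0)=∅
  DF(L1)=∅
  DF(L2)={L6,L7}
  DF(L3)={L3,L6,L7,L8}
  DF(L4)={L3,L7,L8}
  DF(L5)={L6}
  DF(L6)={L9}
  DF(L7)={L8}
  DF(L8)={L9}
  DF(L9)=∅

DF(L4) = ["L3", "L7", "L8"]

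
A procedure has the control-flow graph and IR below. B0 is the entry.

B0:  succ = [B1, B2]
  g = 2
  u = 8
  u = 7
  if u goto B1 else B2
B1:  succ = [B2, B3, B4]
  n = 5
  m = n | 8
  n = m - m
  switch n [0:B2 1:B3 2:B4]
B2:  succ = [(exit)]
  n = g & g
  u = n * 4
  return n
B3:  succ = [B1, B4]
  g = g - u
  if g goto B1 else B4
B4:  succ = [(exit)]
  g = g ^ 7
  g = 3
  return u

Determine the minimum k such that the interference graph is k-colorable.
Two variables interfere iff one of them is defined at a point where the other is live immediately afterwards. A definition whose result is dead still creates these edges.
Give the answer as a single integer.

Answer: 3

Derivation:
def/use:
  B0: def={g,u} ue=∅
  B1: def={m,n} ue=∅
  B2: def={n,u} ue={g}
  B3: def={g} ue={g,u}
  B4: def={g} ue={g,u}

Live sets:
  live B0: ∅→{g,u}
  live B1: {g,u}→{g,u}
  live B2: {g}→∅
  live B3: {g,u}→{g,u}
  live B4: {g,u}→∅

Interference:
  g↔{m,n,u}
  m↔{g,u}
  n↔{g,u}
  u↔{g,m,n}

Chromatic number:
  lower bound: {g,m,u} mutually conflict ⇒ χ ≥ 3
  assign g→R0 m→R2 n→R2 u→R1 — no edge inside a register ⇒ χ ≤ 3
  χ = 3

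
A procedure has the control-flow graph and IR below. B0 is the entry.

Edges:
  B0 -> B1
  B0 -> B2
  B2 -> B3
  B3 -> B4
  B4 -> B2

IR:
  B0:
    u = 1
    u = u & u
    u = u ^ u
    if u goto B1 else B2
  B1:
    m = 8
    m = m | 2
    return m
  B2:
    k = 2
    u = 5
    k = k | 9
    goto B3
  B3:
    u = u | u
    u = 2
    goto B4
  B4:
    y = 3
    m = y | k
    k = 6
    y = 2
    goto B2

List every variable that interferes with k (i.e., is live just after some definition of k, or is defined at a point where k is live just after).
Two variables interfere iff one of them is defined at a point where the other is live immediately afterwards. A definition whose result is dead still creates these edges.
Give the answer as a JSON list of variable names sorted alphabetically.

Per-block:
  B0: {u} / ∅
  B1: {m} / ∅
  B2: {k,u} / ∅
  B3: {u} / {u}
  B4: {k,m,y} / {k}

Liveness:
  B0: in=∅ out=∅
  B1: in=∅ out=∅
  B2: in=∅ out={k,u}
  B3: in={k,u} out={k}
  B4: in={k} out=∅

Interference:
  k: {u,y}
  m: ∅
  u: {k}
  y: {k}

N(k) = ["u", "y"]

Answer: ["u", "y"]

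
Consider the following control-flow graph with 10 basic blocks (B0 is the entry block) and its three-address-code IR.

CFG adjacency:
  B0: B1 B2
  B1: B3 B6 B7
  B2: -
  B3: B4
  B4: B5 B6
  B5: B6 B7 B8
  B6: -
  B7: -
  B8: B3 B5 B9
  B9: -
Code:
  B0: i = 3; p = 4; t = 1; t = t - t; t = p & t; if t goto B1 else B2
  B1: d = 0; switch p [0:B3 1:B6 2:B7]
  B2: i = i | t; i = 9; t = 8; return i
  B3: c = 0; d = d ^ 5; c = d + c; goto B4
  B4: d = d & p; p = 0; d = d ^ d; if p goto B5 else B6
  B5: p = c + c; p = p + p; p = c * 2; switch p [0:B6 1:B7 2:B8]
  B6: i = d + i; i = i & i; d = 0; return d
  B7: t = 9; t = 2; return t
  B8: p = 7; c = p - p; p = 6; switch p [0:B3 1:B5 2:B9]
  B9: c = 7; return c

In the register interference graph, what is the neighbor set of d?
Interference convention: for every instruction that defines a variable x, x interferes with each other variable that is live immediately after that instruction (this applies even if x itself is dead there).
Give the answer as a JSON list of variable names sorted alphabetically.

Per-block:
  B0 def {i,p,t} use ∅
  B1 def {d} use {p}
  B2 def {i,t} use {i,t}
  B3 def {c,d} use {d}
  B4 def {d,p} use {d,p}
  B5 def {p} use {c}
  B6 def {d,i} use {d,i}
  B7 def {t} use ∅
  B8 def {c,p} use ∅
  B9 def {c} use ∅

Backward fixpoint:
  B0: in=∅ out={i,p,t}
  B1: in={i,p} out={d,i,p}
  B2: in={i,t} out=∅
  B3: in={d,i,p} out={c,d,i,p}
  B4: in={c,d,i,p} out={c,d,i}
  B5: in={c,d,i} out={d,i}
  B6: in={d,i} out=∅
  B7: in=∅ out=∅
  B8: in={d,i} out={c,d,i,p}
  B9: in=∅ out=∅

Conflict graph:
  c: {d,i,p}
  d: {c,i,p}
  i: {c,d,p,t}
  p: {c,d,i,t}
  t: {i,p}

N(d) = ["c", "i", "p"]

Answer: ["c", "i", "p"]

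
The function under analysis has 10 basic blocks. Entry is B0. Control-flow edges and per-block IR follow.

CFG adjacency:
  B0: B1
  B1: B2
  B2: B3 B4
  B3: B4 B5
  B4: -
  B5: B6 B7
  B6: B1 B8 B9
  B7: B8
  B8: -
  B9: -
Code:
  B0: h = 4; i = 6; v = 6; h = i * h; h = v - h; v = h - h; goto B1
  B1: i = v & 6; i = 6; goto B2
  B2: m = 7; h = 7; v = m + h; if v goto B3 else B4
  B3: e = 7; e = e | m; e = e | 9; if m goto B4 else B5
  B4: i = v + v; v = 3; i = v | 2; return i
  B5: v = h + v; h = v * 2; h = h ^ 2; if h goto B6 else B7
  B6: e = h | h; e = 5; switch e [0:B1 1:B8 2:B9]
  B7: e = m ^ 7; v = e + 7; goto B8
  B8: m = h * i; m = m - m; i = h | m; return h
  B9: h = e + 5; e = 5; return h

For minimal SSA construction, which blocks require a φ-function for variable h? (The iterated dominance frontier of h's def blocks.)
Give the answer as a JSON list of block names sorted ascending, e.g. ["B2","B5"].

idom tree: B1←B0 B2←B1 B3←B2 B4←B2 B5←B3 B6←B5 B7←B5 B8←B5 B9←B6
Dom at joins:
  B1: preds {B0,B6}: {B0} ∩ {B0,B1,B2,B3,B5,B6} = {B0}; idom=B0
  B4: preds {B2,B3}: {B0,B1,B2} ∩ {B0,B1,B2,B3} = {B0,B1,B2}; idom=B2
  B8: preds {B6,B7}: {B0,B1,B2,B3,B5,B6} ∩ {B0,B1,B2,B3,B5,B7} = {B0,B1,B2,B3,B5}; idom=B5

Frontier:
  join B1 pred B0: · stop@B0
  join B1 pred B6: B6→B5→B3→B2→B1 stop@B0
  join B4 pred B2: · stop@B2
  join B4 pred B3: B3 stop@B2
  join B8 pred B6: B6 stop@B5
  join B8 pred B7: B7 stop@B5
  DF(B0)=∅
  DF(B1)={B1}
  DF(B2)={B1}
  DF(B3)={B1,B4}
  DF(B4)=∅
  DF(B5)={B1}
  DF(B6)={B1,B8}
  DF(B7)={B8}
  DF(B8)=∅
  DF(B9)=∅

φ for h: defs {B0,B2,B5,B9}
  DF⁺ = {B1}

Answer: ["B1"]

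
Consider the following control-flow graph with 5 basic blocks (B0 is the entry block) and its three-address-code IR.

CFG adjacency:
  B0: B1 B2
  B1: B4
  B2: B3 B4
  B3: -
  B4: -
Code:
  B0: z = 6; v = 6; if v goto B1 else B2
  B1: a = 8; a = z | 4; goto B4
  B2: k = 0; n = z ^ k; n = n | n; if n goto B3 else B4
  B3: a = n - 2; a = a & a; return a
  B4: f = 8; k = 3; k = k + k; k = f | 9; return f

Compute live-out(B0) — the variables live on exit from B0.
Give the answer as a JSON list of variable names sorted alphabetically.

Answer: ["z"]

Analysis:
Per-block:
  B0: {v,z} / ∅
  B1: {a} / {z}
  B2: {k,n} / {z}
  B3: {a} / {n}
  B4: {f,k} / ∅

Backward fixpoint:
  live B0: ∅→{z}
  live B1: {z}→∅
  live B2: {z}→{n}
  live B3: {n}→∅
  live B4: ∅→∅

live-out(B0) = ["z"]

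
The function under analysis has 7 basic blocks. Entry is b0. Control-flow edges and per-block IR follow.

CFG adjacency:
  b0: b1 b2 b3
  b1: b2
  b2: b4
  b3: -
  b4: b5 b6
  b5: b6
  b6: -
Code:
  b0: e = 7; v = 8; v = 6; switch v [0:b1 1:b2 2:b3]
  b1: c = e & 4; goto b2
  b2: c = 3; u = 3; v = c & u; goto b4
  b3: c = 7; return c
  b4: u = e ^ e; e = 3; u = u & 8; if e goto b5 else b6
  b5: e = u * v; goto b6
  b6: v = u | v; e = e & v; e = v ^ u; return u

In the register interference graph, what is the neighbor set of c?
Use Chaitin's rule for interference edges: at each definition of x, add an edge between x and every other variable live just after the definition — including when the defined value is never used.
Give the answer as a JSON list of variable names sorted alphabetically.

Block summaries:
  b0: def={e,v} ue=∅
  b1: def={c} ue={e}
  b2: def={c,u,v} ue=∅
  b3: def={c} ue=∅
  b4: def={e,u} ue={e}
  b5: def={e} ue={u,v}
  b6: def={e,v} ue={e,u,v}

Backward fixpoint:
  live b0: ∅→{e}
  live b1: {e}→{e}
  live b2: {e}→{e,v}
  live b3: ∅→∅
  live b4: {e,v}→{e,u,v}
  live b5: {u,v}→{e,u,v}
  live b6: {e,u,v}→∅

Interference:
  c↔{e,u}
  e↔{c,u,v}
  u↔{c,e,v}
  v↔{e,u}

N(c) = ["e", "u"]

Answer: ["e", "u"]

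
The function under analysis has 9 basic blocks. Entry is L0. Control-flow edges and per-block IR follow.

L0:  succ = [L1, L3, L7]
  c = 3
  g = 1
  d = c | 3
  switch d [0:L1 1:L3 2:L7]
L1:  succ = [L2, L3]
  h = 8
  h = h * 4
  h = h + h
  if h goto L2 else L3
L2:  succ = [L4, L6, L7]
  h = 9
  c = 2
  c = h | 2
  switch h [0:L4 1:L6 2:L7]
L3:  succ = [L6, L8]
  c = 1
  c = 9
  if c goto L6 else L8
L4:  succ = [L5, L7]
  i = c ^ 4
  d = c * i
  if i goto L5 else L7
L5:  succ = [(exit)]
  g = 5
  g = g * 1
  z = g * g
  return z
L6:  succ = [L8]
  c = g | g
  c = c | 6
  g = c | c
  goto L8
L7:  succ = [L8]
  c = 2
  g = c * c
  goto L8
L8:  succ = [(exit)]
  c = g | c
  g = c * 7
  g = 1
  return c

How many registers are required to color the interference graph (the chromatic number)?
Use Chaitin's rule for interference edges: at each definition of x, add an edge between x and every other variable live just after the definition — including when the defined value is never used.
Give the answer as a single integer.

def/use:
  L0: def={c,d,g} ue=∅
  L1: def={h} ue=∅
  L2: def={c,h} ue=∅
  L3: def={c} ue=∅
  L4: def={d,i} ue={c}
  L5: def={g,z} ue=∅
  L6: def={c,g} ue={g}
  L7: def={c,g} ue=∅
  L8: def={c,g} ue={c,g}

Liveness:
  live L0: ∅→{g}
  live L1: {g}→{g}
  live L2: {g}→{c,g}
  live L3: {g}→{c,g}
  live L4: {c}→∅
  live L5: ∅→∅
  live L6: {g}→{c,g}
  live L7: ∅→{c,g}
  live L8: {c,g}→∅

Conflict graph:
  c↔{g,h,i}
  d↔{g,i}
  g↔{c,d,h}
  h↔{c,g}
  i↔{c,d}
  z↔∅

Colouring:
  clique {c,g,h} ⇒ need ≥ 3
  3-colouring: R0={c,d,z}  R1={g,i}  R2={h}
  χ = 3

Answer: 3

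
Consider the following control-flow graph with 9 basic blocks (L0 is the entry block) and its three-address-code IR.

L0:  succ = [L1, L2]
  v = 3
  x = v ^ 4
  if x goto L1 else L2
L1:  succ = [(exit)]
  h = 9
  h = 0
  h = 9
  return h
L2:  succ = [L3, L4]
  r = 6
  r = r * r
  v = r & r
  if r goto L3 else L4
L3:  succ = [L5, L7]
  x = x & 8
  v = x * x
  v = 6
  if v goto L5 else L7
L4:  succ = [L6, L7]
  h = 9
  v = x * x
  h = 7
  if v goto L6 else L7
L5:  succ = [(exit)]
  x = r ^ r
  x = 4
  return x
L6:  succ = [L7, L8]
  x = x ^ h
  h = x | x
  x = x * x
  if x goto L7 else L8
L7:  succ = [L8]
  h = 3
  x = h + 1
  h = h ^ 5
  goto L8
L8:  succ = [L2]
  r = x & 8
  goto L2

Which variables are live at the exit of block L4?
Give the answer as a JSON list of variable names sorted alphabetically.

Answer: ["h", "x"]

Analysis:
Block summaries:
  L0 def {v,x} use ∅
  L1 def {h} use ∅
  L2 def {r,v} use ∅
  L3 def {v,x} use {x}
  L4 def {h,v} use {x}
  L5 def {x} use {r}
  L6 def {h,x} use {h,x}
  L7 def {h,x} use ∅
  L8 def {r} use {x}

Liveness:
  live L0: ∅→{x}
  live L1: ∅→∅
  live L2: {x}→{r,x}
  live L3: {r,x}→{r}
  live L4: {x}→{h,x}
  live L5: {r}→∅
  live L6: {h,x}→{x}
  live L7: ∅→{x}
  live L8: {x}→{x}

live-out(L4) = ["h", "x"]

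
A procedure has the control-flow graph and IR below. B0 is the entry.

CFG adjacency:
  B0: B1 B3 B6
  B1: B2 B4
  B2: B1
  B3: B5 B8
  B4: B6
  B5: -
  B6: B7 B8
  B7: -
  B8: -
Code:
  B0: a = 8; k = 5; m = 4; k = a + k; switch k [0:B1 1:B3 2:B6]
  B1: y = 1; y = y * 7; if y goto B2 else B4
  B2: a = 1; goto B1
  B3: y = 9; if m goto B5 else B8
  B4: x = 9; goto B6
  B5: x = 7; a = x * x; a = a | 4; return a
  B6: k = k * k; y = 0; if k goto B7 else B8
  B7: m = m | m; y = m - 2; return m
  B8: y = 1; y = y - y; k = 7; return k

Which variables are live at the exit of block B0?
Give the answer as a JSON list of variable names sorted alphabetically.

Answer: ["k", "m"]

Analysis:
Block summaries:
  B0: def={a,k,m} ue=∅
  B1: def={y} ue=∅
  B2: def={a} ue=∅
  B3: def={y} ue={m}
  B4: def={x} ue=∅
  B5: def={a,x} ue=∅
  B6: def={k,y} ue={k}
  B7: def={m,y} ue={m}
  B8: def={k,y} ue=∅

Backward fixpoint:
  live B0: ∅→{k,m}
  live B1: {k,m}→{k,m}
  live B2: {k,m}→{k,m}
  live B3: {m}→∅
  live B4: {k,m}→{k,m}
  live B5: ∅→∅
  live B6: {k,m}→{m}
  live B7: {m}→∅
  live B8: ∅→∅

live-out(B0) = ["k", "m"]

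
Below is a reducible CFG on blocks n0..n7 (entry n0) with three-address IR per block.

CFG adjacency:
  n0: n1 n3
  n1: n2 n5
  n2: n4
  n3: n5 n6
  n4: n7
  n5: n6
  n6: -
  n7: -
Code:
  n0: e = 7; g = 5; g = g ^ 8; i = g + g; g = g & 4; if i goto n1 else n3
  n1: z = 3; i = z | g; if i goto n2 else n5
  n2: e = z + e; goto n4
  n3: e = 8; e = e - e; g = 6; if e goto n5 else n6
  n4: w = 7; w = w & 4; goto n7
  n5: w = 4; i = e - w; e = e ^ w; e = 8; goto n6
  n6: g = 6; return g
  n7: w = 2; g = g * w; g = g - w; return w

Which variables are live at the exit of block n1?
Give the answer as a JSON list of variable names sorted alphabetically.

Per-block:
  n0 def {e,g,i} use ∅
  n1 def {i,z} use {g}
  n2 def {e} use {e,z}
  n3 def {e,g} use ∅
  n4 def {w} use ∅
  n5 def {e,i,w} use {e}
  n6 def {g} use ∅
  n7 def {g,w} use {g}

Liveness:
  live n0: ∅→{e,g}
  live n1: {e,g}→{e,g,z}
  live n2: {e,g,z}→{g}
  live n3: ∅→{e}
  live n4: {g}→{g}
  live n5: {e}→∅
  live n6: ∅→∅
  live n7: {g}→∅

live-out(n1) = ["e", "g", "z"]

Answer: ["e", "g", "z"]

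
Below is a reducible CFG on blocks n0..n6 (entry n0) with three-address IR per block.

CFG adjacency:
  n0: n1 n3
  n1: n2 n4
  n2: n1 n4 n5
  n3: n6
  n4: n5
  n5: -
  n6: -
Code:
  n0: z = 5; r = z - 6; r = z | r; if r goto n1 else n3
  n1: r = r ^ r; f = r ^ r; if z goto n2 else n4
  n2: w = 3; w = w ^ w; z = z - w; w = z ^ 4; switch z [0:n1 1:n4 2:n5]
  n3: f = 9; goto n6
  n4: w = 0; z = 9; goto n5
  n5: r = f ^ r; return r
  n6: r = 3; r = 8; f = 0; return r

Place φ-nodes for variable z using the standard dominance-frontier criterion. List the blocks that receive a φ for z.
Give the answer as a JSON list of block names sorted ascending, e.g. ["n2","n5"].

Answer: ["n1", "n4", "n5"]

Derivation:
idom tree: n1←n0 n2←n1 n3←n0 n4←n1 n5←n1 n6←n3
Join-block Dom:
  n1: preds {n0,n2}: {n0} ∩ {n0,n1,n2} = {n0}; idom=n0
  n4: preds {n1,n2}: {n0,n1} ∩ {n0,n1,n2} = {n0,n1}; idom=n1
  n5: preds {n2,n4}: {n0,n1,n2} ∩ {n0,n1,n4} = {n0,n1}; idom=n1

DF walk-up:
  join n1 pred n0: · stop@n0
  join n1 pred n2: n2→n1 stop@n0
  join n4 pred n1: · stop@n1
  join n4 pred n2: n2 stop@n1
  join n5 pred n2: n2 stop@n1
  join n5 pred n4: n4 stop@n1
  n0: DF=∅
  n1: DF={n1}
  n2: DF={n1,n4,n5}
  n3: DF=∅
  n4: DF={n5}
  n5: DF=∅
  n6: DF=∅

φ for z: defs {n0,n2,n4}
  DF⁺ = {n1,n4,n5}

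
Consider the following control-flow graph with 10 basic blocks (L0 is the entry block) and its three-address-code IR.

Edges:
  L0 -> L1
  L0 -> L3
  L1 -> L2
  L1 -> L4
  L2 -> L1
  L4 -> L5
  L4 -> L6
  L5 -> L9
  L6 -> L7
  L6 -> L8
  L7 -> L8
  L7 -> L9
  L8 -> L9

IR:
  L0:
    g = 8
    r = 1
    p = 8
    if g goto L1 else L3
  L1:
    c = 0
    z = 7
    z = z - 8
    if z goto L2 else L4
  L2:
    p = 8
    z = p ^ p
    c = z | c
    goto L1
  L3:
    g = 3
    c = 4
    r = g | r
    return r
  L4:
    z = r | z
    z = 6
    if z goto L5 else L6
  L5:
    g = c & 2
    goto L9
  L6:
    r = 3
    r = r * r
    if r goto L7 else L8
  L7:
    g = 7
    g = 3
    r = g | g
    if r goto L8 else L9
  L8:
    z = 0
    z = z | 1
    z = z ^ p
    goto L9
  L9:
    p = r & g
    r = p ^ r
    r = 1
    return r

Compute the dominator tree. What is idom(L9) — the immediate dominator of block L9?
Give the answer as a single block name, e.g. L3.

idom tree: L1←L0 L2←L1 L3←L0 L4←L1 L5←L4 L6←L4 L7←L6 L8←L6 L9←L4
Dom at joins:
  L1: preds {L0,L2}: {L0} ∩ {L0,L1,L2} = {L0}; idom=L0
  L8: preds {L6,L7}: {L0,L1,L4,L6} ∩ {L0,L1,L4,L6,L7} = {L0,L1,L4,L6}; idom=L6
  L9: preds {L5,L7,L8}: {L0,L1,L4,L5} ∩ {L0,L1,L4,L6,L7} ∩ {L0,L1,L4,L6,L8} = {L0,L1,L4}; idom=L4

idom(L9) = L4

Answer: L4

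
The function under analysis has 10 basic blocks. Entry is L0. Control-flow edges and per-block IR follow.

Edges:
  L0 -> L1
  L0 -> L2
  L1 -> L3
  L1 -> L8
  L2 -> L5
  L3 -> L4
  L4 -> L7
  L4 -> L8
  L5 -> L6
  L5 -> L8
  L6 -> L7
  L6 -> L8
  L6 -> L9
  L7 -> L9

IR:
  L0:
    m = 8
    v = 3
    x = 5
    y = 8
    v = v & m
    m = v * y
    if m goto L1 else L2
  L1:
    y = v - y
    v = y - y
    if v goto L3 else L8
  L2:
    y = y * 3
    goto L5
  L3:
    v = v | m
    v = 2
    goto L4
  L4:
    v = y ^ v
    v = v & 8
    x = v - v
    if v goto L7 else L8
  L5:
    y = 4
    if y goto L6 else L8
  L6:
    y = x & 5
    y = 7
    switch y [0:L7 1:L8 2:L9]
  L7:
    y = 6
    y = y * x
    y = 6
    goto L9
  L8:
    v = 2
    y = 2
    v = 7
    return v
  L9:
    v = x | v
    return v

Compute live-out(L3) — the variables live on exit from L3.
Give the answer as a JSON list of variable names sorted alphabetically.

def/use:
  L0: def={m,v,x,y} ue=∅
  L1: def={v,y} ue={v,y}
  L2: def={y} ue={y}
  L3: def={v} ue={m,v}
  L4: def={v,x} ue={v,y}
  L5: def={y} ue=∅
  L6: def={y} ue={x}
  L7: def={y} ue={x}
  L8: def={v,y} ue=∅
  L9: def={v} ue={v,x}

Live sets:
  live L0: ∅→{m,v,x,y}
  live L1: {m,v,y}→{m,v,y}
  live L2: {v,x,y}→{v,x}
  live L3: {m,v,y}→{v,y}
  live L4: {v,y}→{v,x}
  live L5: {v,x}→{v,x}
  live L6: {v,x}→{v,x}
  live L7: {v,x}→{v,x}
  live L8: ∅→∅
  live L9: {v,x}→∅

live-out(L3) = ["v", "y"]

Answer: ["v", "y"]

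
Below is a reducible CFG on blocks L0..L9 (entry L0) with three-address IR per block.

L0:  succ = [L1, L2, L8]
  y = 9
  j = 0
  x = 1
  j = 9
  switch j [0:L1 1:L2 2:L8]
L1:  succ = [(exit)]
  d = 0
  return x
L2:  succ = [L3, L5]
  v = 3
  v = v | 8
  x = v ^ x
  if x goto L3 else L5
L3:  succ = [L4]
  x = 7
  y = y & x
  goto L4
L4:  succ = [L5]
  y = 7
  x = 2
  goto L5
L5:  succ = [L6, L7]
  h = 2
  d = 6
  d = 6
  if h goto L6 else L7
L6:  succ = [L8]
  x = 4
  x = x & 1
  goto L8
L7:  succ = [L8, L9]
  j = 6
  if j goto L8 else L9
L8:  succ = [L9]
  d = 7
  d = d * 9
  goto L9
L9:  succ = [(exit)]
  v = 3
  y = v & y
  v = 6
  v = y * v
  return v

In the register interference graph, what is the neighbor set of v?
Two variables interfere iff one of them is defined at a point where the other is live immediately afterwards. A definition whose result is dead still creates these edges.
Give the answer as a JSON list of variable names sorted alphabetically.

Answer: ["x", "y"]

Analysis:
def/use:
  L0: {j,x,y} / ∅
  L1: {d} / {x}
  L2: {v,x} / {x}
  L3: {x,y} / {y}
  L4: {x,y} / ∅
  L5: {d,h} / ∅
  L6: {x} / ∅
  L7: {j} / ∅
  L8: {d} / ∅
  L9: {v,y} / {y}

Backward fixpoint:
  L0: in=∅ out={x,y}
  L1: in={x} out=∅
  L2: in={x,y} out={y}
  L3: in={y} out=∅
  L4: in=∅ out={y}
  L5: in={y} out={y}
  L6: in={y} out={y}
  L7: in={y} out={y}
  L8: in={y} out={y}
  L9: in={y} out=∅

Conflict graph:
  d: {h,x,y}
  h: {d,y}
  j: {x,y}
  v: {x,y}
  x: {d,j,v,y}
  y: {d,h,j,v,x}

N(v) = ["x", "y"]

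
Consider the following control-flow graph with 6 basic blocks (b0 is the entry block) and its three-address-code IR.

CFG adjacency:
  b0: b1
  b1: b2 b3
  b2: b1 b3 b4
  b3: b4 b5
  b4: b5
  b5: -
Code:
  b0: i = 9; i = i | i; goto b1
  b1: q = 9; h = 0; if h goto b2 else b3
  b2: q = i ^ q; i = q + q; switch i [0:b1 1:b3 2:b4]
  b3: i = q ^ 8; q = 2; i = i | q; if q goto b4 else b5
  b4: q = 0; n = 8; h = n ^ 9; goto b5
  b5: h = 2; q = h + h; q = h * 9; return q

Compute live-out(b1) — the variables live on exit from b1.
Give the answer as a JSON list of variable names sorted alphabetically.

Answer: ["i", "q"]

Derivation:
Block summaries:
  b0: {i} / ∅
  b1: {h,q} / ∅
  b2: {i,q} / {i,q}
  b3: {i,q} / {q}
  b4: {h,n,q} / ∅
  b5: {h,q} / ∅

Backward fixpoint:
  b0 li=∅ lo={i}
  b1 li={i} lo={i,q}
  b2 li={i,q} lo={i,q}
  b3 li={q} lo=∅
  b4 li=∅ lo=∅
  b5 li=∅ lo=∅

live-out(b1) = ["i", "q"]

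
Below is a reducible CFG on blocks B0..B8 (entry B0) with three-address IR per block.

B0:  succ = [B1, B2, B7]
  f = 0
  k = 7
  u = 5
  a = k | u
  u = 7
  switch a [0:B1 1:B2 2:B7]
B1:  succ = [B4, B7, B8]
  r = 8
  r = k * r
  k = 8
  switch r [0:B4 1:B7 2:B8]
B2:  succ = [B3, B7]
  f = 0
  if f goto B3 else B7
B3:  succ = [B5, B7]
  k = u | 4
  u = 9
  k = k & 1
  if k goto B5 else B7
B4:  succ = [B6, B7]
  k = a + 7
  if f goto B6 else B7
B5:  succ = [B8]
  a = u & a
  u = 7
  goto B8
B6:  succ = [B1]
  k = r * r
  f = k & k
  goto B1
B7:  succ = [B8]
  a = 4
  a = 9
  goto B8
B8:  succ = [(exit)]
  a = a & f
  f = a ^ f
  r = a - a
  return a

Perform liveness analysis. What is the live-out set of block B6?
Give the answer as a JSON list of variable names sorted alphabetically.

Answer: ["a", "f", "k"]

Derivation:
Per-block:
  B0: def={a,f,k,u} ue=∅
  B1: def={k,r} ue={k}
  B2: def={f} ue=∅
  B3: def={k,u} ue={u}
  B4: def={k} ue={a,f}
  B5: def={a,u} ue={a,u}
  B6: def={f,k} ue={r}
  B7: def={a} ue=∅
  B8: def={a,f,r} ue={a,f}

Backward fixpoint:
  live B0: ∅→{a,f,k,u}
  live B1: {a,f,k}→{a,f,r}
  live B2: {a,u}→{a,f,u}
  live B3: {a,f,u}→{a,f,u}
  live B4: {a,f,r}→{a,f,r}
  live B5: {a,f,u}→{a,f}
  live B6: {a,r}→{a,f,k}
  live B7: {f}→{a,f}
  live B8: {a,f}→∅

live-out(B6) = ["a", "f", "k"]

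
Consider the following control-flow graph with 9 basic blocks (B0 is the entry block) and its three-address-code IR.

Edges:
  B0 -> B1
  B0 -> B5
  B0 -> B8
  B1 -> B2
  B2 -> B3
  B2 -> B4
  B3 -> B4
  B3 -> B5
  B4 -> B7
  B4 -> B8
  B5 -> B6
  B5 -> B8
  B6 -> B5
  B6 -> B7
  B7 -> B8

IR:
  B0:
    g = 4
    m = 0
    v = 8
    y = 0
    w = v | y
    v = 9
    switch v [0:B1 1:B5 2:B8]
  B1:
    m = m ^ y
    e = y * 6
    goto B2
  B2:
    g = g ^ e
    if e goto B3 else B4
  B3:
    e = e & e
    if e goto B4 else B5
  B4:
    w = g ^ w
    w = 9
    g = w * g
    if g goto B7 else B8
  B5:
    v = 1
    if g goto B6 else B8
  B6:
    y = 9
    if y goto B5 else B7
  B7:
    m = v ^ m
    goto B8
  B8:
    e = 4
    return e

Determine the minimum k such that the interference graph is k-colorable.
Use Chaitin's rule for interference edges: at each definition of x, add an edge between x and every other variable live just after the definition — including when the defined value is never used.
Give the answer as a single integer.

Answer: 5

Working:
def/use:
  B0 def {g,m,v,w,y} use ∅
  B1 def {e,m} use {m,y}
  B2 def {g} use {e,g}
  B3 def {e} use {e}
  B4 def {g,w} use {g,w}
  B5 def {v} use {g}
  B6 def {y} use ∅
  B7 def {m} use {m,v}
  B8 def {e} use ∅

Liveness:
  B0: in=∅ out={g,m,v,w,y}
  B1: in={g,m,v,w,y} out={e,g,m,v,w}
  B2: in={e,g,m,v,w} out={e,g,m,v,w}
  B3: in={e,g,m,v,w} out={g,m,v,w}
  B4: in={g,m,v,w} out={m,v}
  B5: in={g,m} out={g,m,v}
  B6: in={g,m,v} out={g,m,v}
  B7: in={m,v} out=∅
  B8: in=∅ out=∅

Conflict graph:
  e — {g,m,v,w}
  g — {e,m,v,w,y}
  m — {e,g,v,w,y}
  v — {e,g,m,w,y}
  w — {e,g,m,v,y}
  y — {g,m,v,w}

Colouring:
  lower bound: {e,g,m,v,w} mutually conflict ⇒ χ ≥ 5
  assign e→c4 g→c0 m→c1 v→c2 w→c3 y→c4 — no edge inside a register ⇒ χ ≤ 5
  χ = 5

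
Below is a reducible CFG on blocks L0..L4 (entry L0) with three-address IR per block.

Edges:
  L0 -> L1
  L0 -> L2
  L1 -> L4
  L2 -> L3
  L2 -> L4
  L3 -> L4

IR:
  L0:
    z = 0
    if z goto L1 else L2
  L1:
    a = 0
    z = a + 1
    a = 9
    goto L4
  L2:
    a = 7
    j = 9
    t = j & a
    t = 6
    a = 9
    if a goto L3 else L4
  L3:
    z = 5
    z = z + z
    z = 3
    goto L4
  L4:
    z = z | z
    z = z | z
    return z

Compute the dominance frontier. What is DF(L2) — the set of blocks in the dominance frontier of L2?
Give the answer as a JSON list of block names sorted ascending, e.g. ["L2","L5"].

idom tree: L1←L0 L2←L0 L3←L2 L4←L0
Dom∩ at merges:
  L4: preds {L1,L2,L3}: {L0,L1} ∩ {L0,L2} ∩ {L0,L2,L3} = {L0}; idom=L0

DF walk-up:
  join L4 pred L1: L1 stop@L0
  join L4 pred L2: L2 stop@L0
  join L4 pred L3: L3→L2 stop@L0
  L0: DF=∅
  L1: DF={L4}
  L2: DF={L4}
  L3: DF={L4}
  L4: DF=∅

DF(L2) = ["L4"]

Answer: ["L4"]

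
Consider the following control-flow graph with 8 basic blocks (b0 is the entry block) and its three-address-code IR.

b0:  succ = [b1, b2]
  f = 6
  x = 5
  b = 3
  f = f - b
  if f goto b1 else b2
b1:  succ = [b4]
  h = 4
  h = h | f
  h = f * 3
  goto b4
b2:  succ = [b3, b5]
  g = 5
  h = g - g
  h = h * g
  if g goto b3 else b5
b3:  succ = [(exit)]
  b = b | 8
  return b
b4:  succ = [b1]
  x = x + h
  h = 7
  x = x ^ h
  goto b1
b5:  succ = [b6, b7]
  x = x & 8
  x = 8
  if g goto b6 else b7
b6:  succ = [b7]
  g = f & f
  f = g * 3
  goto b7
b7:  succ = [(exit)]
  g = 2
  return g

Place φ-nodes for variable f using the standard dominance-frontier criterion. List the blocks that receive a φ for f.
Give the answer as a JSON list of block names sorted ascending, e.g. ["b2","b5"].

idom tree: b1←b0 b2←b0 b3←b2 b4←b1 b5←b2 b6←b5 b7←b5
Dom at joins:
  b1: preds {b0,b4}: {b0} ∩ {b0,b1,b4} = {b0}; idom=b0
  b7: preds {b5,b6}: {b0,b2,b5} ∩ {b0,b2,b5,b6} = {b0,b2,b5}; idom=b5

DF walk-up:
  join b1 pred b0: · stop@b0
  join b1 pred b4: b4→b1 stop@b0
  join b7 pred b5: · stop@b5
  join b7 pred b6: b6 stop@b5
  b0 → ∅
  b1 → {b1}
  b2 → ∅
  b3 → ∅
  b4 → {b1}
  b5 → ∅
  b6 → {b7}
  b7 → ∅

φ for f: defs {b0,b6}
  DF⁺ = {b7}

Answer: ["b7"]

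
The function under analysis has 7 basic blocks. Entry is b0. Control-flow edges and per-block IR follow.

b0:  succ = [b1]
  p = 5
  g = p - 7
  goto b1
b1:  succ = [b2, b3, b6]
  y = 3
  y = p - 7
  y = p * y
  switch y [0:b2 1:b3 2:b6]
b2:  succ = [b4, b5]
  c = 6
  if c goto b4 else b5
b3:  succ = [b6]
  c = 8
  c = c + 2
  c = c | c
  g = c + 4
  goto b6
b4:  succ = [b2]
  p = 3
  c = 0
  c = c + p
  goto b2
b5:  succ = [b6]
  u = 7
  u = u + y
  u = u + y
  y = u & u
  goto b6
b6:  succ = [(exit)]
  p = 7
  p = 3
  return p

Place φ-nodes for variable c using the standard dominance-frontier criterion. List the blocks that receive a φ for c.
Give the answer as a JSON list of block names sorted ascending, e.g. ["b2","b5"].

Answer: ["b2", "b6"]

Derivation:
idom tree: b1←b0 b2←b1 b3←b1 b4←b2 b5←b2 b6←b1
Dom at joins:
  b2: preds {b1,b4}: {b0,b1} ∩ {b0,b1,b2,b4} = {b0,b1}; idom=b1
  b6: preds {b1,b3,b5}: {b0,b1} ∩ {b0,b1,b3} ∩ {b0,b1,b2,b5} = {b0,b1}; idom=b1

DF derivation:
  b2←b1: walk · to b1
  b2←b4: walk b4→b2 to b1
  b6←b1: walk · to b1
  b6←b3: walk b3 to b1
  b6←b5: walk b5→b2 to b1
  DF(b0)=∅
  DF(b1)=∅
  DF(b2)={b2,b6}
  DF(b3)={b6}
  DF(b4)={b2}
  DF(b5)={b6}
  DF(b6)=∅

φ for c: defs {b2,b3,b4}
  DF⁺ = {b2,b6}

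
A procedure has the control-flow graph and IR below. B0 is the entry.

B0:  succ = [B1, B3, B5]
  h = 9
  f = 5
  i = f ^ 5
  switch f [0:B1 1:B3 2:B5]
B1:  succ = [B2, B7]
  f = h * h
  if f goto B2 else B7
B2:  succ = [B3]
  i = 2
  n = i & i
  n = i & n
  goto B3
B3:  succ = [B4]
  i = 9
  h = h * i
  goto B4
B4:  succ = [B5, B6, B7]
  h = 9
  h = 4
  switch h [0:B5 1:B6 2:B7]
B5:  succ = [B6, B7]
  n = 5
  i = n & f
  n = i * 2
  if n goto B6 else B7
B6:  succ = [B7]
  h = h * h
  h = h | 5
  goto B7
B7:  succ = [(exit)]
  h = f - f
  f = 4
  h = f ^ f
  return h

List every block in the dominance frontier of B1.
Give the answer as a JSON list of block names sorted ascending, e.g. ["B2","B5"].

idom tree: B1←B0 B2←B1 B3←B0 B4←B3 B5←B0 B6←B0 B7←B0
Dom∩ at merges:
  B3: preds {B0,B2}: {B0} ∩ {B0,B1,B2} = {B0}; idom=B0
  B5: preds {B0,B4}: {B0} ∩ {B0,B3,B4} = {B0}; idom=B0
  B6: preds {B4,B5}: {B0,B3,B4} ∩ {B0,B5} = {B0}; idom=B0
  B7: preds {B1,B4,B5,B6}: {B0,B1} ∩ {B0,B3,B4} ∩ {B0,B5} ∩ {B0,B6} = {B0}; idom=B0

DF walk-up:
  join B3 pred B0: · stop@B0
  join B3 pred B2: B2→B1 stop@B0
  join B5 pred B0: · stop@B0
  join B5 pred B4: B4→B3 stop@B0
  join B6 pred B4: B4→B3 stop@B0
  join B6 pred B5: B5 stop@B0
  join B7 pred B1: B1 stop@B0
  join B7 pred B4: B4→B3 stop@B0
  join B7 pred B5: B5 stop@B0
  join B7 pred B6: B6 stop@B0
  B0: DF=∅
  B1: DF={B3,B7}
  B2: DF={B3}
  B3: DF={B5,B6,B7}
  B4: DF={B5,B6,B7}
  B5: DF={B6,B7}
  B6: DF={B7}
  B7: DF=∅

DF(B1) = ["B3", "B7"]

Answer: ["B3", "B7"]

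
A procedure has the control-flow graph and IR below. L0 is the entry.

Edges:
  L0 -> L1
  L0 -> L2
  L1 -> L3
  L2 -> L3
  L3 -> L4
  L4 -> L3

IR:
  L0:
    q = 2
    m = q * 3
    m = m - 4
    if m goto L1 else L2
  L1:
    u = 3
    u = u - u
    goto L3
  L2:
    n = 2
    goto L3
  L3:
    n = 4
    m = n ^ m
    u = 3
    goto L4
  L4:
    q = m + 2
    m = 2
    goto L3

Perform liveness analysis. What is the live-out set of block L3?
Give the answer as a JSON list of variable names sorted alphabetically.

def/use:
  L0 def {m,q} use ∅
  L1 def {u} use ∅
  L2 def {n} use ∅
  L3 def {m,n,u} use {m}
  L4 def {m,q} use {m}

Backward fixpoint:
  L0 li=∅ lo={m}
  L1 li={m} lo={m}
  L2 li={m} lo={m}
  L3 li={m} lo={m}
  L4 li={m} lo={m}

live-out(L3) = ["m"]

Answer: ["m"]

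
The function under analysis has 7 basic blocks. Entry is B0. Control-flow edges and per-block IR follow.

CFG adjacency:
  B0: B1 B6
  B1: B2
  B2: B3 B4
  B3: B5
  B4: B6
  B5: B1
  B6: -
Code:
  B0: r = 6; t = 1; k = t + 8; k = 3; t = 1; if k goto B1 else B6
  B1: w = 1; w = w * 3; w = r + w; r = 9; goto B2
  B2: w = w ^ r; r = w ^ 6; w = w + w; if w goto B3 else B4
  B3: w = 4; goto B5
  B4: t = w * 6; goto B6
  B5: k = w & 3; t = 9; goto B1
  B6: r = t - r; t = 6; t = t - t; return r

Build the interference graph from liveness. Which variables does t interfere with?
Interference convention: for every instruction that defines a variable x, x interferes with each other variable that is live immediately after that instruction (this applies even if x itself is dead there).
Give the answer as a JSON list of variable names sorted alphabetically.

Block summaries:
  B0 def {k,r,t} use ∅
  B1 def {r,w} use {r}
  B2 def {r,w} use {r,w}
  B3 def {w} use ∅
  B4 def {t} use {w}
  B5 def {k,t} use {w}
  B6 def {r,t} use {r,t}

Liveness:
  B0 li=∅ lo={r,t}
  B1 li={r} lo={r,w}
  B2 li={r,w} lo={r,w}
  B3 li={r} lo={r,w}
  B4 li={r,w} lo={r,t}
  B5 li={r,w} lo={r}
  B6 li={r,t} lo=∅

Conflict graph:
  k↔{r,t}
  r↔{k,t,w}
  t↔{k,r}
  w↔{r}

N(t) = ["k", "r"]

Answer: ["k", "r"]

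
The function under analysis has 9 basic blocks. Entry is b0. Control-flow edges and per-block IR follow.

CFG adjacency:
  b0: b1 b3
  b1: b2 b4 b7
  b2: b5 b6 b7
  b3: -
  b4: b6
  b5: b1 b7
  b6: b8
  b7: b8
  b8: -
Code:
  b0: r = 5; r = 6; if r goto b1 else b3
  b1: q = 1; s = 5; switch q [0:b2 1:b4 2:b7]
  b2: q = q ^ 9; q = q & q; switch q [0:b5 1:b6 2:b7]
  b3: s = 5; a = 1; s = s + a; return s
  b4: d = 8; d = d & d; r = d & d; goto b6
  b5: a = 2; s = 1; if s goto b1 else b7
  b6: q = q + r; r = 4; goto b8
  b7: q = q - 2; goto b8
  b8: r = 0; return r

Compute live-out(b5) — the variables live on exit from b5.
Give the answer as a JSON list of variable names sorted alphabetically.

Answer: ["q", "r"]

Analysis:
def/use:
  b0: {r} / ∅
  b1: {q,s} / ∅
  b2: {q} / {q}
  b3: {a,s} / ∅
  b4: {d,r} / ∅
  b5: {a,s} / ∅
  b6: {q,r} / {q,r}
  b7: {q} / {q}
  b8: {r} / ∅

Liveness:
  b0: in=∅ out={r}
  b1: in={r} out={q,r}
  b2: in={q,r} out={q,r}
  b3: in=∅ out=∅
  b4: in={q} out={q,r}
  b5: in={q,r} out={q,r}
  b6: in={q,r} out=∅
  b7: in={q} out=∅
  b8: in=∅ out=∅

live-out(b5) = ["q", "r"]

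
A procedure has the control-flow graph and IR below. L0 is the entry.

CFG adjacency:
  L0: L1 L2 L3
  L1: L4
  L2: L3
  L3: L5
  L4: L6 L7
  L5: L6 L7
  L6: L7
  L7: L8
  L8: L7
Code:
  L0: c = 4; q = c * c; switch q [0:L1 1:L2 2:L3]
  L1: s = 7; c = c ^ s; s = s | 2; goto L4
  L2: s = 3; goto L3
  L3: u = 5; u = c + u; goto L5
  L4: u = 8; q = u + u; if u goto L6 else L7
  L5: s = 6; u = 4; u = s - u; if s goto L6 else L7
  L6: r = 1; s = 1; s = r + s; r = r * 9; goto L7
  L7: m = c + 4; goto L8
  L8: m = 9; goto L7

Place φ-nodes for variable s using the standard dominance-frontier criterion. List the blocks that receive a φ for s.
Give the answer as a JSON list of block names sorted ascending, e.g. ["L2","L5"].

Answer: ["L3", "L6", "L7"]

Analysis:
idom tree: L1←L0 L2←L0 L3←L0 L4←L1 L5←L3 L6←L0 L7←L0 L8←L7
Join-block Dom:
  L3: preds {L0,L2}: {L0} ∩ {L0,L2} = {L0}; idom=L0
  L6: preds {L4,L5}: {L0,L1,L4} ∩ {L0,L3,L5} = {L0}; idom=L0
  L7: preds {L4,L5,L6,L8}: {L0,L1,L4} ∩ {L0,L3,L5} ∩ {L0,L6} ∩ {L0,L7,L8} = {L0}; idom=L0

DF walk-up:
  join L3 pred L0: · stop@L0
  join L3 pred L2: L2 stop@L0
  join L6 pred L4: L4→L1 stop@L0
  join L6 pred L5: L5→L3 stop@L0
  join L7 pred L4: L4→L1 stop@L0
  join L7 pred L5: L5→L3 stop@L0
  join L7 pred L6: L6 stop@L0
  join L7 pred L8: L8→L7 stop@L0
  L0: DF=∅
  L1: DF={L6,L7}
  L2: DF={L3}
  L3: DF={L6,L7}
  L4: DF={L6,L7}
  L5: DF={L6,L7}
  L6: DF={L7}
  L7: DF={L7}
  L8: DF={L7}

φ for s: defs {L1,L2,L5,L6}
  DF⁺ = {L3,L6,L7}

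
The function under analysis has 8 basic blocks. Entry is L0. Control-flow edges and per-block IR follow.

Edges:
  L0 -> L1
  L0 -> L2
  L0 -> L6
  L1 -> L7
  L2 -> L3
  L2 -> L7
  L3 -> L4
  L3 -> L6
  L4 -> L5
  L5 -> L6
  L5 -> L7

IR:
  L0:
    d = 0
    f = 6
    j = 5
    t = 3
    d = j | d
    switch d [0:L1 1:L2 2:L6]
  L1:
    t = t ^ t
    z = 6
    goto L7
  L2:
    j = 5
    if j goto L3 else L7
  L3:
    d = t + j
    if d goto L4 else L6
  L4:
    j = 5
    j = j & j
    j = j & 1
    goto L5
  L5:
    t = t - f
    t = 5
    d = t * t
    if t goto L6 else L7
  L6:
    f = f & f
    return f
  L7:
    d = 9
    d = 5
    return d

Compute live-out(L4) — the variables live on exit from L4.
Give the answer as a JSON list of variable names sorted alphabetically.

Block summaries:
  L0: def={d,f,j,t} ue=∅
  L1: def={t,z} ue={t}
  L2: def={j} ue=∅
  L3: def={d} ue={j,t}
  L4: def={j} ue=∅
  L5: def={d,t} ue={f,t}
  L6: def={f} ue={f}
  L7: def={d} ue=∅

Live sets:
  L0 li=∅ lo={f,t}
  L1 li={t} lo=∅
  L2 li={f,t} lo={f,j,t}
  L3 li={f,j,t} lo={f,t}
  L4 li={f,t} lo={f,t}
  L5 li={f,t} lo={f}
  L6 li={f} lo=∅
  L7 li=∅ lo=∅

live-out(L4) = ["f", "t"]

Answer: ["f", "t"]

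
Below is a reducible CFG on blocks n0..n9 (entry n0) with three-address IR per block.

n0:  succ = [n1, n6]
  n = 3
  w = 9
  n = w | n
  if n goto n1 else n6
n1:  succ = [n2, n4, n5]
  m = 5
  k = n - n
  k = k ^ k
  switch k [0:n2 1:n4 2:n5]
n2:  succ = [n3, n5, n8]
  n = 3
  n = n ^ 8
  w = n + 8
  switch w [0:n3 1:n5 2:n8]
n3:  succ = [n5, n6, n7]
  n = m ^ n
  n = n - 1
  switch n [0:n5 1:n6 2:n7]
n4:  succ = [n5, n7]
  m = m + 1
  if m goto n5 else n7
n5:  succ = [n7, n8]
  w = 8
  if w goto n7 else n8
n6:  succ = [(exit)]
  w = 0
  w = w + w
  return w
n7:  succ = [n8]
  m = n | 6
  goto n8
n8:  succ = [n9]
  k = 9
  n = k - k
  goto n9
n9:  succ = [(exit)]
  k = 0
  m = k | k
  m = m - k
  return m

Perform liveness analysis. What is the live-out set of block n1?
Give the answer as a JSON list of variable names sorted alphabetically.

Block summaries:
  n0: {n,w} / ∅
  n1: {k,m} / {n}
  n2: {n,w} / ∅
  n3: {n} / {m,n}
  n4: {m} / {m}
  n5: {w} / ∅
  n6: {w} / ∅
  n7: {m} / {n}
  n8: {k,n} / ∅
  n9: {k,m} / ∅

Backward fixpoint:
  live n0: ∅→{n}
  live n1: {n}→{m,n}
  live n2: {m}→{m,n}
  live n3: {m,n}→{n}
  live n4: {m,n}→{n}
  live n5: {n}→{n}
  live n6: ∅→∅
  live n7: {n}→∅
  live n8: ∅→∅
  live n9: ∅→∅

live-out(n1) = ["m", "n"]

Answer: ["m", "n"]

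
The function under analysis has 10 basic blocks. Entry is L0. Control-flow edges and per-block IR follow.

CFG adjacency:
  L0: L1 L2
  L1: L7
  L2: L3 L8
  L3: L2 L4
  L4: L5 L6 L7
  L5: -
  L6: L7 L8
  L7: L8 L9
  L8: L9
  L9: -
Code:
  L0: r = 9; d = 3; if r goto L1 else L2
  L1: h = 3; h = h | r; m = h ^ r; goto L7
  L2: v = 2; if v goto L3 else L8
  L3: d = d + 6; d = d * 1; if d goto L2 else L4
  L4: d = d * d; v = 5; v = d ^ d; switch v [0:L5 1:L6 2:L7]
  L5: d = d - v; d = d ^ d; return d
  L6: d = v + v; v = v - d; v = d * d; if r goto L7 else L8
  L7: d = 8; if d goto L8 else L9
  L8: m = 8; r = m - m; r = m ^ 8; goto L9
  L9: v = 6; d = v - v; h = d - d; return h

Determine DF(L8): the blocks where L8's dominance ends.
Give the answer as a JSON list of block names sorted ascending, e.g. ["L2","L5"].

idom tree: L1←L0 L2←L0 L3←L2 L4←L3 L5←L4 L6←L4 L7←L0 L8←L0 L9←L0
Dom∩ at merges:
  L2: preds {L0,L3}: {L0} ∩ {L0,L2,L3} = {L0}; idom=L0
  L7: preds {L1,L4,L6}: {L0,L1} ∩ {L0,L2,L3,L4} ∩ {L0,L2,L3,L4,L6} = {L0}; idom=L0
  L8: preds {L2,L6,L7}: {L0,L2} ∩ {L0,L2,L3,L4,L6} ∩ {L0,L7} = {L0}; idom=L0
  L9: preds {L7,L8}: {L0,L7} ∩ {L0,L8} = {L0}; idom=L0

Frontier:
  join L2 pred L0: · stop@L0
  join L2 pred L3: L3→L2 stop@L0
  join L7 pred L1: L1 stop@L0
  join L7 pred L4: L4→L3→L2 stop@L0
  join L7 pred L6: L6→L4→L3→L2 stop@L0
  join L8 pred L2: L2 stop@L0
  join L8 pred L6: L6→L4→L3→L2 stop@L0
  join L8 pred L7: L7 stop@L0
  join L9 pred L7: L7 stop@L0
  join L9 pred L8: L8 stop@L0
  L0 → ∅
  L1 → {L7}
  L2 → {L2,L7,L8}
  L3 → {L2,L7,L8}
  L4 → {L7,L8}
  L5 → ∅
  L6 → {L7,L8}
  L7 → {L8,L9}
  L8 → {L9}
  L9 → ∅

DF(L8) = ["L9"]

Answer: ["L9"]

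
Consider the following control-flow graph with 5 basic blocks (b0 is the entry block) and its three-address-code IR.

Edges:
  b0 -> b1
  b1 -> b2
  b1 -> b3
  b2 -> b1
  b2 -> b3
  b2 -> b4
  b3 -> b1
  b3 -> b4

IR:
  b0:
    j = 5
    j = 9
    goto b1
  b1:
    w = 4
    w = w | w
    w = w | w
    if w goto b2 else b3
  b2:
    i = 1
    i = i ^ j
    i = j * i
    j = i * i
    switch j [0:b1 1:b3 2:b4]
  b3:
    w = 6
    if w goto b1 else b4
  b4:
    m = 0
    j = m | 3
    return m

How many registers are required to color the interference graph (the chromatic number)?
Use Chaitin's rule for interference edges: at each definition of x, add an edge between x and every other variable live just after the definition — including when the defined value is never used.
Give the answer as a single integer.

Answer: 2

Working:
def/use:
  b0 def {j} use ∅
  b1 def {w} use ∅
  b2 def {i,j} use {j}
  b3 def {w} use ∅
  b4 def {j,m} use ∅

Backward fixpoint:
  live b0: ∅→{j}
  live b1: {j}→{j}
  live b2: {j}→{j}
  live b3: {j}→{j}
  live b4: ∅→∅

Interfere edges:
  i↔{j}
  j↔{i,m,w}
  m↔{j}
  w↔{j}

Registers:
  {i,j} pairwise interfere (2-clique) ⇒ χ ≥ 2
  2-colouring: R0={j}  R1={i,m,w}
  χ = 2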